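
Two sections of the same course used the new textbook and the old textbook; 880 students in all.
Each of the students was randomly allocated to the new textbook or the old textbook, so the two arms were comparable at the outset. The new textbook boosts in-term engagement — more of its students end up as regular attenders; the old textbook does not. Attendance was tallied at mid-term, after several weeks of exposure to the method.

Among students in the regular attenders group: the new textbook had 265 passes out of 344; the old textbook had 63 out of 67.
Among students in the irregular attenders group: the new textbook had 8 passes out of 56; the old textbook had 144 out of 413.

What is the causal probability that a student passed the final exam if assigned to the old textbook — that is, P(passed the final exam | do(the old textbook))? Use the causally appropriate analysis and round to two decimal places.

The mid-term attendance-specific comparison favours the old textbook throughout, but the pooled figures favour the new textbook. The question is whether to condition on mid-term attendance.
Mid-term attendance is recorded after the teaching method and is itself shifted by it — it sits on the causal path from teaching method to outcome. Conditioning on a mediator would strip out part of the effect we want; the pooled comparison gives the total causal effect.
So P(outcome | do(the old textbook)) is just the pooled rate for the old textbook: 207/480 = 0.431.

0.43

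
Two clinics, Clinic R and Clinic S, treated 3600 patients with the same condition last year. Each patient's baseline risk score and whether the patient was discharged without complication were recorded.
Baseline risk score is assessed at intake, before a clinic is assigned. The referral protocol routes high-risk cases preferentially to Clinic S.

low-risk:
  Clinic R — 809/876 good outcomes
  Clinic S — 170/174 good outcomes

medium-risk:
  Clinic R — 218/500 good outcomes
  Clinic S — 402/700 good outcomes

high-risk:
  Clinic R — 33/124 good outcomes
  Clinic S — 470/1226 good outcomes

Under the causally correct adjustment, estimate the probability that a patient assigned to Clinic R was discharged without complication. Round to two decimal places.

0.51

The stratified and pooled comparisons disagree (Clinic S wins within each baseline risk score; Clinic R wins overall), so the answer turns on the causal role of baseline risk score.
Baseline risk score satisfies the back-door criterion: it is not a descendant of the clinic, and it blocks the spurious path from clinic to outcome. Adjusting for it (i.e., using the within-baseline risk score rates) gives the causal effect.
Standardising Clinic R to the population baseline risk score mix: 0.292·809/876 + 0.333·218/500 + 0.375·33/124 = 0.514.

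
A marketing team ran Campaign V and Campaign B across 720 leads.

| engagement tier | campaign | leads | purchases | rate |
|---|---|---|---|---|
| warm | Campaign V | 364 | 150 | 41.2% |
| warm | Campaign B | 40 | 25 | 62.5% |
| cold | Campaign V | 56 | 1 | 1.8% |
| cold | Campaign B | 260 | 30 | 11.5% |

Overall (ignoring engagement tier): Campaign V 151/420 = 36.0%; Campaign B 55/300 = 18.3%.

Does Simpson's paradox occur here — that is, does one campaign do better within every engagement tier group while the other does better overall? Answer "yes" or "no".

Within each engagement tier level (warm 41.2% vs 62.5%; cold 1.8% vs 11.5%), Campaign B has the higher rate every time. Pooled: 36.0% vs 18.3% — Campaign V has the higher rate overall. The two comparisons disagree.

yes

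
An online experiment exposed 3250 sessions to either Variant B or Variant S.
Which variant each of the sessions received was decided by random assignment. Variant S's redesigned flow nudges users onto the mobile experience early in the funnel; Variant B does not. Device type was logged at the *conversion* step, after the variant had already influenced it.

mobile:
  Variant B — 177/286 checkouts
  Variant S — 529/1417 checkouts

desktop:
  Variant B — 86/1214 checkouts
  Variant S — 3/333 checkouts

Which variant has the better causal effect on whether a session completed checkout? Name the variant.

Variant S

Within every device type level Variant B has the higher rate, yet pooled Variant S does — Simpson's reversal.
Device type is recorded after the variant and is itself shifted by it — it sits on the causal path from variant to outcome. Conditioning on a mediator would strip out part of the effect we want; the pooled comparison gives the total causal effect.
Pooled: Variant B 17.5% vs Variant S 30.4%; Variant S is higher overall.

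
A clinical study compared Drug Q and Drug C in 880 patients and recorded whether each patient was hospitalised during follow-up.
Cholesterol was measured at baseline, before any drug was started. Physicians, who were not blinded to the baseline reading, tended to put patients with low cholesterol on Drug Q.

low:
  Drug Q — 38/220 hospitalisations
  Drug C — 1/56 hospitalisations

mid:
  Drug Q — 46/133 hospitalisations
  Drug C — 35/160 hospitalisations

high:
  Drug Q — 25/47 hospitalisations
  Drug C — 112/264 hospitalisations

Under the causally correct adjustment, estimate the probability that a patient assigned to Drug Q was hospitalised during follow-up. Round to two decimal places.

0.36

Nothing the drug does changes cholesterol; the imbalance is an allocation artefact. With cholesterol also predicting the outcome, the pooled figure is confounded, and the within-stratum comparison is the causal one.
Standardising Drug Q to the population cholesterol mix: 0.314·38/220 + 0.333·46/133 + 0.353·25/47 = 0.357.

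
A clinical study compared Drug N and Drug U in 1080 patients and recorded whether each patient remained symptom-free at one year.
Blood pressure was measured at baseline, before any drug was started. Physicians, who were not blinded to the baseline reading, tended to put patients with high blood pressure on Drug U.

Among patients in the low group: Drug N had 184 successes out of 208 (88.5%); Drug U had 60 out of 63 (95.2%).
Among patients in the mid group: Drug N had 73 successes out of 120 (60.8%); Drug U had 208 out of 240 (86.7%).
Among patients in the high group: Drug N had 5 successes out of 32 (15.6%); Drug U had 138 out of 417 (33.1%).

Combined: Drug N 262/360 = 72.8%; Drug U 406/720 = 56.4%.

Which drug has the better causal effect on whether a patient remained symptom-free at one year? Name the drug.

Blood pressure differs across drugs for reasons unrelated to any effect of the drug itself, and it separately predicts the outcome — a classic confounder. We must compare within blood pressure levels.
Within each level — low: 88.5% vs 95.2%; mid: 60.8% vs 86.7%; high: 15.6% vs 33.1% — Drug U is higher every time.

Drug U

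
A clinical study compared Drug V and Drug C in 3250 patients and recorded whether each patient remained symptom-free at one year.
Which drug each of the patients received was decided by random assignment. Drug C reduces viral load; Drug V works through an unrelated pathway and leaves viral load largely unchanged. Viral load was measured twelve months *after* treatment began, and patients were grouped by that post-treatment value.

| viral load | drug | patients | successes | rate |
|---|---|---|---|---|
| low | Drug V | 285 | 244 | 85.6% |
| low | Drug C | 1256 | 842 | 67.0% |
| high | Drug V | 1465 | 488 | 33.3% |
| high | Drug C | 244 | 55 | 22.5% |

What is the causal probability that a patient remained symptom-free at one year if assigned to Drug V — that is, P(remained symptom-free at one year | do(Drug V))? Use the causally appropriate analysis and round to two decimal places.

0.42

Within every viral load level Drug V has the higher rate, yet pooled Drug C does — Simpson's reversal.
Stratifying would compare drugs among patients the drugs themselves sorted into viral load groups — a form of selection on an intermediate. The unconditioned pooled rates give the total causal effect.
So P(outcome | do(Drug V)) is just the pooled rate for Drug V: 732/1750 = 0.418.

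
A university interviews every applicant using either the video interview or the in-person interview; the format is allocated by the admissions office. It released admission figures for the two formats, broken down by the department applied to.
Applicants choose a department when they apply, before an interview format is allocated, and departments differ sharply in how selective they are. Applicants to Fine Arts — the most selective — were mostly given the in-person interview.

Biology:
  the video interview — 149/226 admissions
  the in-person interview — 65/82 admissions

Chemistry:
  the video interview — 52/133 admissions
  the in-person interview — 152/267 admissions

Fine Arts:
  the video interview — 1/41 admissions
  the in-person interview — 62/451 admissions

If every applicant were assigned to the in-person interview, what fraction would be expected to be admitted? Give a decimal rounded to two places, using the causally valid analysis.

The stratified and pooled comparisons disagree (the in-person interview wins within each department; the video interview wins overall), so the answer turns on the causal role of department.
Department satisfies the back-door criterion: it is not a descendant of the interview format, and it blocks the spurious path from interview format to outcome. Adjusting for it (i.e., using the within-department rates) gives the causal effect.
Standardising the in-person interview to the population department mix: 0.257·65/82 + 0.333·152/267 + 0.410·62/451 = 0.450.

0.45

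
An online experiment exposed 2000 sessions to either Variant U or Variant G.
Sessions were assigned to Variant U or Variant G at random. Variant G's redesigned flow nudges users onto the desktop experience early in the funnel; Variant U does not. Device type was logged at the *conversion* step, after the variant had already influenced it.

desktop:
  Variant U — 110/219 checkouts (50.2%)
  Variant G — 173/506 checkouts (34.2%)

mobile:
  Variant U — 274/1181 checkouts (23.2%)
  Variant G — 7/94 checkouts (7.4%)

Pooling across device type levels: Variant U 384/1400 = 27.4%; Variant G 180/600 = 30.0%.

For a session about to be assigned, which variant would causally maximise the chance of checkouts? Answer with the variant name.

Variant G

Device type is downstream of the variant. One should not condition on a consequence of treatment, so the overall rates are the right comparison.
Pooled: Variant U 27.4% vs Variant G 30.0%; Variant G is higher overall.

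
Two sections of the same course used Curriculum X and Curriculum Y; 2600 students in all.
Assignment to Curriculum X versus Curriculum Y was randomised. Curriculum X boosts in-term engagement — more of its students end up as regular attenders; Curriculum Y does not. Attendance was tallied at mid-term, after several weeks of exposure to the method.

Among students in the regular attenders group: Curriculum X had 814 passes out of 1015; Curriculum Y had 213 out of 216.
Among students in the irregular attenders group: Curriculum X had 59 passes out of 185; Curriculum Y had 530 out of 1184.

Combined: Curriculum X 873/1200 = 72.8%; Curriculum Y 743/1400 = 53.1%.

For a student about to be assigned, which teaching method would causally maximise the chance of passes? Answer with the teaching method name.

Curriculum Y is higher inside every mid-term attendance stratum but Curriculum X is higher in aggregate. Whether to stratify depends on how mid-term attendance relates to the teaching method.
Because the teaching method influences mid-term attendance, mid-term attendance is a post-treatment mediator, not a confounder. Stratifying on it would bias the estimate; the causal effect is the crude pooled difference.
Pooled: Curriculum X 72.8% vs Curriculum Y 53.1%; Curriculum X is higher overall.

Curriculum X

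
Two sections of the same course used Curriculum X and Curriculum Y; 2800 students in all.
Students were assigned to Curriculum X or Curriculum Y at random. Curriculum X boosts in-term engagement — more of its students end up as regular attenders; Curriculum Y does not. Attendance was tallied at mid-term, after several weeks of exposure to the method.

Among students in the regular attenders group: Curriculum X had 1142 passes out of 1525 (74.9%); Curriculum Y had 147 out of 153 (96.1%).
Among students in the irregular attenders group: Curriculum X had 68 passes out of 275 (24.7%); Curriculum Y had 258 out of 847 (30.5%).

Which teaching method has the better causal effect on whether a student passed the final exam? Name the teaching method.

Curriculum X

Because the teaching method influences mid-term attendance, mid-term attendance is a post-treatment mediator, not a confounder. Stratifying on it would bias the estimate; the causal effect is the crude pooled difference.
Pooled: Curriculum X 67.2% vs Curriculum Y 40.5%; Curriculum X is higher overall.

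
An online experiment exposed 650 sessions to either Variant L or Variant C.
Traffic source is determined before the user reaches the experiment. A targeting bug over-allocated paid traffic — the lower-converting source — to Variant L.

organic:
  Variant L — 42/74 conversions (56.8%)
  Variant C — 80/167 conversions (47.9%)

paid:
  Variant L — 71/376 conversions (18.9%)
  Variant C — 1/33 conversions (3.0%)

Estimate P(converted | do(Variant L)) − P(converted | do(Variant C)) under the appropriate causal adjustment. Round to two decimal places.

Here traffic source is a common cause — it drives both which variant a case falls under and the outcome. The crude comparison mixes populations; the stratum-specific rates are the causally relevant ones.
Adjusting over the population distribution of traffic source: 0.371·(0.568−0.479) + 0.629·(0.189−0.030) = +0.133.

+0.13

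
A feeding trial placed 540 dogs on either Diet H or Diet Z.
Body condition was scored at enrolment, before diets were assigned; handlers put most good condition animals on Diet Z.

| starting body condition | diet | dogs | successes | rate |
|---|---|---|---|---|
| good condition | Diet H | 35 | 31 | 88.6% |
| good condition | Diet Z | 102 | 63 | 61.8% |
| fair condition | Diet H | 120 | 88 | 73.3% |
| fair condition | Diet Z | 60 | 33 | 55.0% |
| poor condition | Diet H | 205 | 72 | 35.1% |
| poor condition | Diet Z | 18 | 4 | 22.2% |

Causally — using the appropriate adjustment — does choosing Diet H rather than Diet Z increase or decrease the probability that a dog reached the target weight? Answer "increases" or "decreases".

The stratified and pooled comparisons disagree (Diet H wins within each starting body condition; Diet Z wins overall), so the answer turns on the causal role of starting body condition.
Starting body condition differs across diets for reasons unrelated to any effect of the diet itself, and it separately predicts the outcome — a classic confounder. We must compare within starting body condition levels.
Within each level — good condition: 88.6% vs 61.8%; fair condition: 73.3% vs 55.0%; poor condition: 35.1% vs 22.2% — Diet H is higher every time.

increases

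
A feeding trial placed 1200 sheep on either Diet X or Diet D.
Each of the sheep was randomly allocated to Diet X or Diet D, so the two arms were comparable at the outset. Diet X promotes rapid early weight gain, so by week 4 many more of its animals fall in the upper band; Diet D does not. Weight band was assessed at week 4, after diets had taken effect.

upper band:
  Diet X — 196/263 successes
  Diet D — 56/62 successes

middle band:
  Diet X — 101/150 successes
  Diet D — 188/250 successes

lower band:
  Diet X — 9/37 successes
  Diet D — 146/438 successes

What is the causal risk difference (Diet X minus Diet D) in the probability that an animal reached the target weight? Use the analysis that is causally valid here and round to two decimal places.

+0.16

Diet D is higher inside every week-4 weight band stratum but Diet X is higher in aggregate. Whether to stratify depends on how week-4 weight band relates to the diet.
The distribution of week-4 weight band is itself part of what the diet does — it is an intermediate outcome. Holding it fixed would remove that part of the effect; the total effect is the pooled difference.
The causal difference is the pooled difference: 0.680 − 0.520 = +0.160.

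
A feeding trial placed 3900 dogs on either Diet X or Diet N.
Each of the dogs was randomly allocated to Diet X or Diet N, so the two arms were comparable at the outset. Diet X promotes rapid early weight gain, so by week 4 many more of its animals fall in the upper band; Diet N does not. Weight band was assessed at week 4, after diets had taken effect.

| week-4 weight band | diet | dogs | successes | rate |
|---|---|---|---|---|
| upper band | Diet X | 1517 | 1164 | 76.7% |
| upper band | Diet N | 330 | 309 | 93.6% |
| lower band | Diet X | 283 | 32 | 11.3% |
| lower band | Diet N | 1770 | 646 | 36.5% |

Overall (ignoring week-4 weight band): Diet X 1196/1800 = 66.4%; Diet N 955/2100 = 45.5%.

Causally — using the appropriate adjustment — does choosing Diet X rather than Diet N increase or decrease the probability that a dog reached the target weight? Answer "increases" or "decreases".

Diet N is higher inside every week-4 weight band stratum but Diet X is higher in aggregate. Whether to stratify depends on how week-4 weight band relates to the diet.
Week-4 weight band is downstream of the diet. One should not condition on a consequence of treatment, so the overall rates are the right comparison.
Pooled: Diet X 66.4% vs Diet N 45.5%; Diet X is higher overall.

increases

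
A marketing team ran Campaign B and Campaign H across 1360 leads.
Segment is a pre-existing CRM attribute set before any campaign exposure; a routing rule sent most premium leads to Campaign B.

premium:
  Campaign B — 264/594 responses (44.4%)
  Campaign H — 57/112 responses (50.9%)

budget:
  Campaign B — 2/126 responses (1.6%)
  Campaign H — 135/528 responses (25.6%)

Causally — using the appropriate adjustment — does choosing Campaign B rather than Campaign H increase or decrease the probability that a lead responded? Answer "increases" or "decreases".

The imbalance in customer segment arose from how leads were allocated, not from anything the campaign did; and customer segment independently affects the outcome. The pooled gap is confounded — condition on customer segment.
Within each level — premium: 44.4% vs 50.9%; budget: 1.6% vs 25.6% — Campaign H is higher every time.

decreases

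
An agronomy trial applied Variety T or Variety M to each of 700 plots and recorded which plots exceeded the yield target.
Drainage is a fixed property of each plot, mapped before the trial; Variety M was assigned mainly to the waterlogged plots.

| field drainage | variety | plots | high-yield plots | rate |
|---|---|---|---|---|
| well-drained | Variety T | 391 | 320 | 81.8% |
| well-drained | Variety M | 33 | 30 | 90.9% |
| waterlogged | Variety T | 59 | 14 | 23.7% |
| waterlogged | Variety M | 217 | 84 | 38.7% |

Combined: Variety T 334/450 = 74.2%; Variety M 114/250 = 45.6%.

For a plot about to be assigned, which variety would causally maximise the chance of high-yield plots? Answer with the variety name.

Variety M

Here field drainage is a common cause — it drives both which variety a case falls under and the outcome. The crude comparison mixes populations; the stratum-specific rates are the causally relevant ones.
Within each level — well-drained: 81.8% vs 90.9%; waterlogged: 23.7% vs 38.7% — Variety M is higher every time.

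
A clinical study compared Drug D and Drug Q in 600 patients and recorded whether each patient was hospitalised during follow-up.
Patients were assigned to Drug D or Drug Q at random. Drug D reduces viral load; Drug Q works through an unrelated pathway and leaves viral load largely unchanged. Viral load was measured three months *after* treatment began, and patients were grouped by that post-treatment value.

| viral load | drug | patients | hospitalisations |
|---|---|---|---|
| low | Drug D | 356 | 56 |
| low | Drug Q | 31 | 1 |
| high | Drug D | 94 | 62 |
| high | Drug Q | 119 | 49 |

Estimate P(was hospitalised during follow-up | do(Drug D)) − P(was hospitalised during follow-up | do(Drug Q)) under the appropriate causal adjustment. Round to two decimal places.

Viral load lies on the pathway drug → viral load → outcome, so adjusting for it blocks the indirect effect. For the total causal effect of drug, use the unadjusted pooled rates.
The causal difference is the pooled difference: 0.262 − 0.333 = -0.071.

-0.07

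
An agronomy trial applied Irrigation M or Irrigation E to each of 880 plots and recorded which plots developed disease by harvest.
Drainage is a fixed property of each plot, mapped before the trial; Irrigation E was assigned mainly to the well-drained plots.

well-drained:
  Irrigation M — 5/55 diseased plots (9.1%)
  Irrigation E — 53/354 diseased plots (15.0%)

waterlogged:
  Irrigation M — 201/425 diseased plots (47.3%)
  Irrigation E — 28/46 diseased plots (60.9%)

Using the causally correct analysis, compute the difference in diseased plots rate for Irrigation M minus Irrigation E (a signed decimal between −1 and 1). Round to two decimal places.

The stratified and pooled comparisons disagree (Irrigation M wins within each field drainage; Irrigation E wins overall), so the answer turns on the causal role of field drainage.
Field drainage is set before the irrigation has any effect — it is not caused by the irrigation — and it independently drives the outcome. That makes it a confounder, so the causal comparison is within field drainage levels.
Adjusting over the population distribution of field drainage: 0.465·(0.091−0.150) + 0.535·(0.473−0.609) = -0.100.

-0.10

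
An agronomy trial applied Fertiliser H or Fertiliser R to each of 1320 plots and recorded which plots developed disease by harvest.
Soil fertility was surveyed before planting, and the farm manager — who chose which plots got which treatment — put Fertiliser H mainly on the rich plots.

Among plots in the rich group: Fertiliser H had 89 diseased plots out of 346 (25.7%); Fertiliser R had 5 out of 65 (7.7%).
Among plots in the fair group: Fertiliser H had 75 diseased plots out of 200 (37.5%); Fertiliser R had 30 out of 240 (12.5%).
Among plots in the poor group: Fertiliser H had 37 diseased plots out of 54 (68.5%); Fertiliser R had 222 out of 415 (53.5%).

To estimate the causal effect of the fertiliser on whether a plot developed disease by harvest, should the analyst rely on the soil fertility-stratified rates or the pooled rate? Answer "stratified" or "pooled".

stratified

The stratified and pooled comparisons disagree (Fertiliser R wins within each soil fertility; Fertiliser H wins overall), so the answer turns on the causal role of soil fertility.
Since soil fertility is a pre-existing factor (not a product of the fertiliser) and it affects the outcome on its own, it is a confounder. The stratified rates, not the pooled rate, identify the causal effect.
Within each level — rich: 25.7% vs 7.7%; fair: 37.5% vs 12.5%; poor: 68.5% vs 53.5% — Fertiliser R is lower every time.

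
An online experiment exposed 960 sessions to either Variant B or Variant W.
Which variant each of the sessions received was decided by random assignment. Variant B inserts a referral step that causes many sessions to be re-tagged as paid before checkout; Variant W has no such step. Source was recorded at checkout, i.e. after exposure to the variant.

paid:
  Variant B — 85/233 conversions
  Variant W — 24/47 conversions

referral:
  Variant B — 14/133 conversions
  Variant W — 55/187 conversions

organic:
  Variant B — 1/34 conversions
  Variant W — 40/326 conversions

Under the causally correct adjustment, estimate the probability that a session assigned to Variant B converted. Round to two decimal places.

Variant W is higher inside every traffic source stratum but Variant B is higher in aggregate. Whether to stratify depends on how traffic source relates to the variant.
Traffic source lies on the pathway variant → traffic source → outcome, so adjusting for it blocks the indirect effect. For the total causal effect of variant, use the unadjusted pooled rates.
So P(outcome | do(Variant B)) is just the pooled rate for Variant B: 100/400 = 0.250.

0.25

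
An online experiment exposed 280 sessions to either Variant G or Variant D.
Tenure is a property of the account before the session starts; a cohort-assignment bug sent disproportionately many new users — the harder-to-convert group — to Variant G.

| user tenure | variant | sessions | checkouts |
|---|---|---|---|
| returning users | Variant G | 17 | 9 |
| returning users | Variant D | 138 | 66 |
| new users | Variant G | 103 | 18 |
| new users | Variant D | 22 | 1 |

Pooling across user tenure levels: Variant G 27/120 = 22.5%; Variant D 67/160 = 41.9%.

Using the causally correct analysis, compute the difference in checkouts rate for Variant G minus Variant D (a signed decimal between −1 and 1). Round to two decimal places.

+0.09

Here user tenure is a common cause — it drives both which variant a case falls under and the outcome. The crude comparison mixes populations; the stratum-specific rates are the causally relevant ones.
Adjusting over the population distribution of user tenure: 0.554·(0.529−0.478) + 0.446·(0.175−0.045) = +0.086.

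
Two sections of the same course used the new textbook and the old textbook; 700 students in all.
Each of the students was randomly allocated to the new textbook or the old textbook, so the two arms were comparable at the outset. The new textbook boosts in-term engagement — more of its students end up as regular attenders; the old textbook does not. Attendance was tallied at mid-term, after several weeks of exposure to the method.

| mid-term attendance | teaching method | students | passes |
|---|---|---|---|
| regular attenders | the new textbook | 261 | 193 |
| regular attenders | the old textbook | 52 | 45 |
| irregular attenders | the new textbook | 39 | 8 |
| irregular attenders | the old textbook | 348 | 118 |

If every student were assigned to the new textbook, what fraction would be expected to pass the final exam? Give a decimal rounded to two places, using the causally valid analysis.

Stratifying would compare teaching methods among students the teaching methods themselves sorted into mid-term attendance groups — a form of selection on an intermediate. The unconditioned pooled rates give the total causal effect.
So P(outcome | do(the new textbook)) is just the pooled rate for the new textbook: 201/300 = 0.670.

0.67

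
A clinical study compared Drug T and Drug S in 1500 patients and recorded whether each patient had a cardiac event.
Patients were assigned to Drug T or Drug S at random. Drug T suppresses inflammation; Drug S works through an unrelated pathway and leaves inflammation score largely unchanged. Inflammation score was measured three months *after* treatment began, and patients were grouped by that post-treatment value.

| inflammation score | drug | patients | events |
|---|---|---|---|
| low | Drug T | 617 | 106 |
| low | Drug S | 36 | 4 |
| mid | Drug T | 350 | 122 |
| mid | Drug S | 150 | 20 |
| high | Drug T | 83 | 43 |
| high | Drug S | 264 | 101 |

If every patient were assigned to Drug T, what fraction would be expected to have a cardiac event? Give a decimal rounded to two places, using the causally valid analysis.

0.26

Stratifying would compare drugs among patients the drugs themselves sorted into inflammation score groups — a form of selection on an intermediate. The unconditioned pooled rates give the total causal effect.
So P(outcome | do(Drug T)) is just the pooled rate for Drug T: 271/1050 = 0.258.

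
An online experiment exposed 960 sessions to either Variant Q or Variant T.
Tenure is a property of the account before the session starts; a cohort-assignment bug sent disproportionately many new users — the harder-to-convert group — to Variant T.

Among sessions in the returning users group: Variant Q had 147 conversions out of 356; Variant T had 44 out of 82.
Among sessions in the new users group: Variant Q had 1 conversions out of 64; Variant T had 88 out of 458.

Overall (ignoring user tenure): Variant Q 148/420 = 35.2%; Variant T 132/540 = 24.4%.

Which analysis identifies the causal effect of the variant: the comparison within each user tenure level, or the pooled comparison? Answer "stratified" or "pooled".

The stratified and pooled comparisons disagree (Variant T wins within each user tenure; Variant Q wins overall), so the answer turns on the causal role of user tenure.
Nothing the variant does changes user tenure; the imbalance is an allocation artefact. With user tenure also predicting the outcome, the pooled figure is confounded, and the within-stratum comparison is the causal one.
Within each level — returning users: 41.3% vs 53.7%; new users: 1.6% vs 19.2% — Variant T is higher every time.

stratified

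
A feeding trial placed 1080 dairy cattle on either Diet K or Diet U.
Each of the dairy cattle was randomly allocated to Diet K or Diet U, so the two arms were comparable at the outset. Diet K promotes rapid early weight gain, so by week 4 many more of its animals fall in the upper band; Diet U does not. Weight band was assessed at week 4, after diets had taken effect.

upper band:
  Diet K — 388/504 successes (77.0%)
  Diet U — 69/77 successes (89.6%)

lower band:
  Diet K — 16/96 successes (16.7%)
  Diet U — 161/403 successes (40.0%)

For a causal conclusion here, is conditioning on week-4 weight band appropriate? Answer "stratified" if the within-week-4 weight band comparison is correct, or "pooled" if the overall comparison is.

Week-4 weight band is recorded after the diet and is itself shifted by it — it sits on the causal path from diet to outcome. Conditioning on a mediator would strip out part of the effect we want; the pooled comparison gives the total causal effect.
Pooled: Diet K 67.3% vs Diet U 47.9%; Diet K is higher overall.

pooled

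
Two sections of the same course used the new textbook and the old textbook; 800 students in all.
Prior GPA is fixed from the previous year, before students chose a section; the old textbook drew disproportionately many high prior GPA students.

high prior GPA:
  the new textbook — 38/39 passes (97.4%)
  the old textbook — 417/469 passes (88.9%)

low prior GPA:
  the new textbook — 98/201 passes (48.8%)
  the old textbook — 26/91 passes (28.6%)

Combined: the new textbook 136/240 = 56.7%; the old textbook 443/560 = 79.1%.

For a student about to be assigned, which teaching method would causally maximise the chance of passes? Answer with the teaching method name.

the new textbook

The imbalance in prior GPA band arose from how students were allocated, not from anything the teaching method did; and prior GPA band independently affects the outcome. The pooled gap is confounded — condition on prior GPA band.
Within each level — high prior GPA: 97.4% vs 88.9%; low prior GPA: 48.8% vs 28.6% — the new textbook is higher every time.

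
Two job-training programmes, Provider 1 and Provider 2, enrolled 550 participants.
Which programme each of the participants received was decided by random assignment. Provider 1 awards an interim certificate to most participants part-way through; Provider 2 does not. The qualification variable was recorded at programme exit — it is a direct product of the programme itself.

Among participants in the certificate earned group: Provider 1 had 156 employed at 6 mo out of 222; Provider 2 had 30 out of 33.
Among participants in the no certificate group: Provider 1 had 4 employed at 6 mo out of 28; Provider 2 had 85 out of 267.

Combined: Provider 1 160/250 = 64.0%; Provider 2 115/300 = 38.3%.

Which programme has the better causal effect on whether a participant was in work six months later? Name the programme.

The stratified and pooled comparisons disagree (Provider 2 wins within each qualification attained during the programme; Provider 1 wins overall), so the answer turns on the causal role of qualification attained during the programme.
Because the programme influences qualification attained during the programme, qualification attained during the programme is a post-treatment mediator, not a confounder. Stratifying on it would bias the estimate; the causal effect is the crude pooled difference.
Pooled: Provider 1 64.0% vs Provider 2 38.3%; Provider 1 is higher overall.

Provider 1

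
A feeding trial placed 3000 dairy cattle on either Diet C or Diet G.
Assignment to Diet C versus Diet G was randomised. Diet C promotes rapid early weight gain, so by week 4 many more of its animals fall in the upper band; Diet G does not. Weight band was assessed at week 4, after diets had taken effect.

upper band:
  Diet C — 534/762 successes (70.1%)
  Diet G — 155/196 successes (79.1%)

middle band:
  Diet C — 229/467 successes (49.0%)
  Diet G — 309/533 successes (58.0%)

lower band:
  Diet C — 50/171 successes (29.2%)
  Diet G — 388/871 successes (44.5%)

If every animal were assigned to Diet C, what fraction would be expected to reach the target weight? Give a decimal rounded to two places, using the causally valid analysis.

The week-4 weight band-specific comparison favours Diet G throughout, but the pooled figures favour Diet C. The question is whether to condition on week-4 weight band.
Stratifying would compare diets among dairy cattle the diets themselves sorted into week-4 weight band groups — a form of selection on an intermediate. The unconditioned pooled rates give the total causal effect.
So P(outcome | do(Diet C)) is just the pooled rate for Diet C: 813/1400 = 0.581.

0.58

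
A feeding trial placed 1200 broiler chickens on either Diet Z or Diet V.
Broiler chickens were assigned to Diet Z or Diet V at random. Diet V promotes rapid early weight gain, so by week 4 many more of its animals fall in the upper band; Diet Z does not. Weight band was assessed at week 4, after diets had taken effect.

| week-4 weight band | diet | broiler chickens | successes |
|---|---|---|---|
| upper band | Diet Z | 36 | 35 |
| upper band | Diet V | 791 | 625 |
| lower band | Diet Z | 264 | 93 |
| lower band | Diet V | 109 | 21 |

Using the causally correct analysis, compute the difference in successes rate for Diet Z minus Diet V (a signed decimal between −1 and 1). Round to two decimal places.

Week-4 weight band lies on the pathway diet → week-4 weight band → outcome, so adjusting for it blocks the indirect effect. For the total causal effect of diet, use the unadjusted pooled rates.
The causal difference is the pooled difference: 0.427 − 0.718 = -0.291.

-0.29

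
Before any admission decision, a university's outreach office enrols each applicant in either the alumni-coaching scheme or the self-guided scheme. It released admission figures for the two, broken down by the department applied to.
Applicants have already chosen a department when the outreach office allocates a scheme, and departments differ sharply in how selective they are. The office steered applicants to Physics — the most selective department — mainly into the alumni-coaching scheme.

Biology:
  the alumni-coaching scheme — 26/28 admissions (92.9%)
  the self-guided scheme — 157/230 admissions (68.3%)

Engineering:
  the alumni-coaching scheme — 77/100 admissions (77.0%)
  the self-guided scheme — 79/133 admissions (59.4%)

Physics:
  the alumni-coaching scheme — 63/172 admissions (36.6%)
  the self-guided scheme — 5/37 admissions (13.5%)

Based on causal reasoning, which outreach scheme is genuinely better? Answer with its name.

the alumni-coaching scheme

Department differs across outreach schemes for reasons unrelated to any effect of the outreach scheme itself, and it separately predicts the outcome — a classic confounder. We must compare within department levels.
Within each level — Biology: 92.9% vs 68.3%; Engineering: 77.0% vs 59.4%; Physics: 36.6% vs 13.5% — the alumni-coaching scheme is higher every time.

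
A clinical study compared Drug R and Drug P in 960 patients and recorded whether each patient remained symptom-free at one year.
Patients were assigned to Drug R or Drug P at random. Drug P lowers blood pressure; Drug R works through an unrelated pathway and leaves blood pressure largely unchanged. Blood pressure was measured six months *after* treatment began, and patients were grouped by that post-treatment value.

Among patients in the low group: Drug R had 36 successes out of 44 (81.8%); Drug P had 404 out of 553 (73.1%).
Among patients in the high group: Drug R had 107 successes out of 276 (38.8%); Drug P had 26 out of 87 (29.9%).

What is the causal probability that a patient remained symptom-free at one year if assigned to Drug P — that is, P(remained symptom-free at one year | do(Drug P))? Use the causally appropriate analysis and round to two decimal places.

Blood pressure lies on the pathway drug → blood pressure → outcome, so adjusting for it blocks the indirect effect. For the total causal effect of drug, use the unadjusted pooled rates.
So P(outcome | do(Drug P)) is just the pooled rate for Drug P: 430/640 = 0.672.

0.67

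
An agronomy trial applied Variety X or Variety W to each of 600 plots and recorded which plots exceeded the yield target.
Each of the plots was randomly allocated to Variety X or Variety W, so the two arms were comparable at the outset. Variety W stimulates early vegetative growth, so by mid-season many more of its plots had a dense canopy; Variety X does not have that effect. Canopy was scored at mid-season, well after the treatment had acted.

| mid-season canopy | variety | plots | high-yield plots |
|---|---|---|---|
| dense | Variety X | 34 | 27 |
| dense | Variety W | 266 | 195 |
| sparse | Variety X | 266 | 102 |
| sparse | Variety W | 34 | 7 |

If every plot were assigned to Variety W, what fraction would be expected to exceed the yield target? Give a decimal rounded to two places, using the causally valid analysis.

Within every mid-season canopy level Variety X has the higher rate, yet pooled Variety W does — Simpson's reversal.
Mid-season canopy here is a post-treatment variable shaped by the variety; conditioning on it would introduce bias rather than remove it. The overall comparison is the causal one.
So P(outcome | do(Variety W)) is just the pooled rate for Variety W: 202/300 = 0.673.

0.67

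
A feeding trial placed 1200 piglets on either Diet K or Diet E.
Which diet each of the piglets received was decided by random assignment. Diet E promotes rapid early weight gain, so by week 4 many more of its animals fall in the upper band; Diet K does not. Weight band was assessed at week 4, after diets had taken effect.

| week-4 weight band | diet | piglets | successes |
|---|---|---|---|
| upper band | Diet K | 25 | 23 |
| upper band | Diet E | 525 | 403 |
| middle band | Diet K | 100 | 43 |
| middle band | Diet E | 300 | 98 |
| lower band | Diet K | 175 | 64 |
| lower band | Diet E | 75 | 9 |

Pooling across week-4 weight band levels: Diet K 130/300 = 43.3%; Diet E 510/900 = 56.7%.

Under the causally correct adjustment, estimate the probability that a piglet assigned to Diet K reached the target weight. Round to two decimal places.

0.43

The stratified and pooled comparisons disagree (Diet K wins within each week-4 weight band; Diet E wins overall), so the answer turns on the causal role of week-4 weight band.
The distribution of week-4 weight band is itself part of what the diet does — it is an intermediate outcome. Holding it fixed would remove that part of the effect; the total effect is the pooled difference.
So P(outcome | do(Diet K)) is just the pooled rate for Diet K: 130/300 = 0.433.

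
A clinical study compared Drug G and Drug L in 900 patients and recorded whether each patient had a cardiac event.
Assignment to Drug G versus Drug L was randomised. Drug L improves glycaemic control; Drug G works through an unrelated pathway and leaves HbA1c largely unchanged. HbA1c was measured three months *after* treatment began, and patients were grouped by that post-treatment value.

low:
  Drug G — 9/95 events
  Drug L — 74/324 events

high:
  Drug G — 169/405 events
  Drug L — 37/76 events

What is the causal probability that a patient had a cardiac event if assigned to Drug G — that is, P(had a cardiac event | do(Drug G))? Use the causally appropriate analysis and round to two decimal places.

Because the drug influences HbA1c, HbA1c is a post-treatment mediator, not a confounder. Stratifying on it would bias the estimate; the causal effect is the crude pooled difference.
So P(outcome | do(Drug G)) is just the pooled rate for Drug G: 178/500 = 0.356.

0.36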